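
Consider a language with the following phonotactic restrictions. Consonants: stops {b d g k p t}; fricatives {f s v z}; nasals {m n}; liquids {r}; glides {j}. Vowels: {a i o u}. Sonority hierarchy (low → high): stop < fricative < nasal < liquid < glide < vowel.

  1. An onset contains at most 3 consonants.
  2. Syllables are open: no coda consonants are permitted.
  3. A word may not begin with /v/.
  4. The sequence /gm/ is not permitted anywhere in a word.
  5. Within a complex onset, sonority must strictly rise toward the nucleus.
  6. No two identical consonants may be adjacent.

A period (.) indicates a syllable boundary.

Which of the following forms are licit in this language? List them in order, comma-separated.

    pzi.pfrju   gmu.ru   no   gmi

pzi.pfrju — violates constraint 1: syllable 2 onset /pfrj/ has 4 consonants (> 3) → illicit
gmu.ru — violates constraint 4: contains banned sequence /gm/ → illicit
no — σ1 onset /n/, coda /∅/ ok → licit
gmi — violates constraint 4: contains banned sequence /gm/ → illicit

no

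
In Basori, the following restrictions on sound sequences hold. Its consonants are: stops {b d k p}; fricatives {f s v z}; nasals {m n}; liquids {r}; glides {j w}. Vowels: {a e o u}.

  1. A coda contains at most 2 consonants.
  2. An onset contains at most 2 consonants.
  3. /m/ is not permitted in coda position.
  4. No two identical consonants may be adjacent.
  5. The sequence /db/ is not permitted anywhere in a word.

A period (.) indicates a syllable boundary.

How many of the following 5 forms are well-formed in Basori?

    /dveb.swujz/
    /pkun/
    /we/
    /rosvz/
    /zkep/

4

/dveb.swujz/ — σ1 onset /dv/ (2C), coda /b/ ok; σ2 onset /sw/ (2C), coda /jz/ (2C) ok → well-formed
/pkun/ — σ1 onset /pk/ (2C), coda /n/ ok → well-formed
/we/ — σ1 onset /w/, coda /∅/ ok → well-formed
/rosvz/ — violates constraint 1: syllable 1 coda /svz/ has 3 consonants (> 2) → ill-formed
/zkep/ — σ1 onset /zk/ (2C), coda /p/ ok → well-formed
Well-formed: /dveb.swujz/, /pkun/, /we/, /zkep/ → 4.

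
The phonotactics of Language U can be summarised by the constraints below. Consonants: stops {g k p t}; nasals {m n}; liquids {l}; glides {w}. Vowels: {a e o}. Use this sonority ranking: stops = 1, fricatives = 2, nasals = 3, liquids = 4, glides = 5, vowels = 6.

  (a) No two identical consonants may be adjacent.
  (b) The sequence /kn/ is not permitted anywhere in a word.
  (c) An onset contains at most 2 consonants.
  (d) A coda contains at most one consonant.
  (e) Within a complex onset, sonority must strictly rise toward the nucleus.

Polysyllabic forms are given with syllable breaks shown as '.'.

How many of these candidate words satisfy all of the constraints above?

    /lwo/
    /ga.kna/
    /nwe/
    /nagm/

/lwo/ — σ1 onset /lw/ (4→5 rises), coda /∅/ ok → well-formed
/ga.kna/ — violates constraint (b): contains banned sequence /kn/ → ill-formed
/nwe/ — σ1 onset /nw/ (3→5 rises), coda /∅/ ok → well-formed
/nagm/ — violates constraint (d): syllable 1 coda /gm/ has 2 consonants (> 1) → ill-formed
Well-formed: /lwo/, /nwe/ → 2.

2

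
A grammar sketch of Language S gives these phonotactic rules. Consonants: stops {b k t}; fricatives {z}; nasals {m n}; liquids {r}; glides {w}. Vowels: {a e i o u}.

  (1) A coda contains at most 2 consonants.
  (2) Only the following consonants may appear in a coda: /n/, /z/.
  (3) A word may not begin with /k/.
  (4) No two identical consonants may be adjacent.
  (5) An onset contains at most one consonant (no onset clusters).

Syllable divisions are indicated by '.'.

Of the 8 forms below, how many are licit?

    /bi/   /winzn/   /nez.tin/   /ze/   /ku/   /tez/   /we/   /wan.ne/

5

/bi/ — σ1 onset /b/, coda /∅/ ok → licit
/winzn/ — violates constraint 1: syllable 1 coda /nzn/ has 3 consonants (> 2) → illicit
/nez.tin/ — σ1 onset /n/, coda /z/ ok; σ2 onset /t/, coda /n/ ok → licit
/ze/ — σ1 onset /z/, coda /∅/ ok → licit
/ku/ — violates constraint 3: word begins with /k/ → illicit
/tez/ — σ1 onset /t/, coda /z/ ok → licit
/we/ — σ1 onset /w/, coda /∅/ ok → licit
/wan.ne/ — violates constraint 4: adjacent identical consonants /nn/ → illicit
Licit: /bi/, /nez.tin/, /ze/, /tez/, /we/ → 5.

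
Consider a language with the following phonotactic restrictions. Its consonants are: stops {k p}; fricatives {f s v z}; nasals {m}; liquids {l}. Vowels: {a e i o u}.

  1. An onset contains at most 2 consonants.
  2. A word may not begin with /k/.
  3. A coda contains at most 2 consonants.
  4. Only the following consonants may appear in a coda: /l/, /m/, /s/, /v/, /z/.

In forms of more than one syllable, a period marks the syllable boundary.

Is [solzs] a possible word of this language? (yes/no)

[solzs] — violates constraint 3: syllable 1 coda /lzs/ has 3 consonants (> 2) → ill-formed

no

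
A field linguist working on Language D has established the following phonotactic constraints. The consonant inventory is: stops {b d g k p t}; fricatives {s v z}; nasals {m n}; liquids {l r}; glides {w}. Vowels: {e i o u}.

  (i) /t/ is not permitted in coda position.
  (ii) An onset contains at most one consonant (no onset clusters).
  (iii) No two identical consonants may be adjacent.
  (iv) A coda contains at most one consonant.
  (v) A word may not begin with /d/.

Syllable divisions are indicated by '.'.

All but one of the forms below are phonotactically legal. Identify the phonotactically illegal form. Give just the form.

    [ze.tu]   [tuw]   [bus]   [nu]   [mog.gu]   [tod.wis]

[ze.tu] — σ1 onset /z/, coda /∅/ ok; σ2 onset /t/, coda /∅/ ok → phonotactically legal
[tuw] — σ1 onset /t/, coda /w/ ok → phonotactically legal
[bus] — σ1 onset /b/, coda /s/ ok → phonotactically legal
[nu] — σ1 onset /n/, coda /∅/ ok → phonotactically legal
[mog.gu] — violates constraint (iii): adjacent identical consonants /gg/ → phonotactically illegal
[tod.wis] — σ1 onset /t/, coda /d/ ok; σ2 onset /w/, coda /s/ ok → phonotactically legal

[mog.gu]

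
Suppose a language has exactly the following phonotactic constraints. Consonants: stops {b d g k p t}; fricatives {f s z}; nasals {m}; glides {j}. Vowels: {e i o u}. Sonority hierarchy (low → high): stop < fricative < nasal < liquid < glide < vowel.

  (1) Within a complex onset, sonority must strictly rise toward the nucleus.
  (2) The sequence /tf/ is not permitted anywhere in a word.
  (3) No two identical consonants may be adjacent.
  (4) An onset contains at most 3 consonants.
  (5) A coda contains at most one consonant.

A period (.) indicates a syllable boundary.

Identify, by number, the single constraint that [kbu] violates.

[kbu]: syllable 1 onset /kb/: /k/ (stop, 1) → /b/ (stop, 1) does not rise.
This is a violation of constraint 1: "Within a complex onset, sonority must strictly rise toward the nucleus."
The remaining constraints (2, 3, 4, 5) are satisfied.

1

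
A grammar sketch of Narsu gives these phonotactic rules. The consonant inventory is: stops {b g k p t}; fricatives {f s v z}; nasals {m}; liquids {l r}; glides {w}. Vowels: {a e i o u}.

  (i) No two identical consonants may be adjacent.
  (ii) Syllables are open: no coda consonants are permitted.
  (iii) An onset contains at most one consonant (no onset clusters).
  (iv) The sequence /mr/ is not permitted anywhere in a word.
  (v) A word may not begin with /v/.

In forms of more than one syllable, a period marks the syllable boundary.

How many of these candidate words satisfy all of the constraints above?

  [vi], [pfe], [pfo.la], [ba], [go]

2

[vi] — violates constraint (v): word begins with /v/ → illicit
[pfe] — violates constraint (iii): syllable 1 onset /pf/ has 2 consonants (> 1) → illicit
[pfo.la] — violates constraint (iii): syllable 1 onset /pf/ has 2 consonants (> 1) → illicit
[ba] — σ1 onset /b/, coda /∅/ ok → licit
[go] — σ1 onset /g/, coda /∅/ ok → licit
Licit: [ba], [go] → 2.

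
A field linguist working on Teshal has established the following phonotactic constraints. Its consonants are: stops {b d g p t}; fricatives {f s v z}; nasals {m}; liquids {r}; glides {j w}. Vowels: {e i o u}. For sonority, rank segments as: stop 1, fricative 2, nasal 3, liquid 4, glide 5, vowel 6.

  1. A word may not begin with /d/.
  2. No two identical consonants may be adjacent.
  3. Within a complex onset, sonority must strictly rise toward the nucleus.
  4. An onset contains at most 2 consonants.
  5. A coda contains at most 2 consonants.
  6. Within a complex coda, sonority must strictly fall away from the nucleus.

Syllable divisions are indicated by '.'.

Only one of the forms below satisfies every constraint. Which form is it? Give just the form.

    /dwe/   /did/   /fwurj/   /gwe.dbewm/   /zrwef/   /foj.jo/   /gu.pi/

/dwe/ — violates constraint 1: word begins with /d/ → illicit
/did/ — violates constraint 1: word begins with /d/ → illicit
/fwurj/ — violates constraint 6: syllable 1 coda /rj/: /r/ (liquid, 4) → /j/ (glide, 5) does not fall → illicit
/gwe.dbewm/ — violates constraint 3: syllable 2 onset /db/: /d/ (stop, 1) → /b/ (stop, 1) does not rise → illicit
/zrwef/ — violates constraint 4: syllable 1 onset /zrw/ has 3 consonants (> 2) → illicit
/foj.jo/ — violates constraint 2: adjacent identical consonants /jj/ → illicit
/gu.pi/ — σ1 onset /g/, coda /∅/ ok; σ2 onset /p/, coda /∅/ ok → licit

/gu.pi/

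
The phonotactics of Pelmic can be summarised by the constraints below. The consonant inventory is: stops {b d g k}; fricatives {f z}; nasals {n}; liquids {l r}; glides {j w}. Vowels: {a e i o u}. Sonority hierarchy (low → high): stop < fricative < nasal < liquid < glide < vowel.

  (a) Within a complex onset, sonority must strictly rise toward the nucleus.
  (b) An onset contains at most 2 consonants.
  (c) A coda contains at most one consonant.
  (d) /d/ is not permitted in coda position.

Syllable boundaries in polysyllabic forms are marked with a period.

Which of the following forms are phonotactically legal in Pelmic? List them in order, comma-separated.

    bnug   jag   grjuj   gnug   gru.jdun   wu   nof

bnug, jag, gnug, wu, nof

bnug — σ1 onset /bn/ (1→3 rises), coda /g/ ok → phonotactically legal
jag — σ1 onset /j/, coda /g/ ok → phonotactically legal
grjuj — violates constraint (b): syllable 1 onset /grj/ has 3 consonants (> 2) → phonotactically illegal
gnug — σ1 onset /gn/ (1→3 rises), coda /g/ ok → phonotactically legal
gru.jdun — violates constraint (a): syllable 2 onset /jd/: /j/ (glide, 5) → /d/ (stop, 1) does not rise → phonotactically illegal
wu — σ1 onset /w/, coda /∅/ ok → phonotactically legal
nof — σ1 onset /n/, coda /f/ ok → phonotactically legal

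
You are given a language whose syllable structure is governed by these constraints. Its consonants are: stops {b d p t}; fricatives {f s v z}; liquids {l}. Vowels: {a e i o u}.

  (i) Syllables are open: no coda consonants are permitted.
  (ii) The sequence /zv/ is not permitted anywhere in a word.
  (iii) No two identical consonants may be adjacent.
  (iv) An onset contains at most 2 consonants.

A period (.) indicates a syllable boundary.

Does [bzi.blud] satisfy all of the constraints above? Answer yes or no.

no

[bzi.blud] — violates constraint (i): syllable 2 coda /d/ has 1 consonant (> 0) → not permitted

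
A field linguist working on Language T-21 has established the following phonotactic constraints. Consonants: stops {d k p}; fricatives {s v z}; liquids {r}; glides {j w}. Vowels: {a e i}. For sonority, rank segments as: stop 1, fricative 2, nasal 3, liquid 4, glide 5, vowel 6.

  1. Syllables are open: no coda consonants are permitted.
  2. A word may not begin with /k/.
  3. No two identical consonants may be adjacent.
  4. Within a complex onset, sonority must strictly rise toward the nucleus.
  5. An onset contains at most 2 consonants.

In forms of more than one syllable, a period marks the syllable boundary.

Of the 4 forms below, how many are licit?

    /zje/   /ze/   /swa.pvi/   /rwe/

/zje/ — σ1 onset /zj/ (2→5 rises), coda /∅/ ok → licit
/ze/ — σ1 onset /z/, coda /∅/ ok → licit
/swa.pvi/ — σ1 onset /sw/ (2→5 rises), coda /∅/ ok; σ2 onset /pv/ (1→2 rises), coda /∅/ ok → licit
/rwe/ — σ1 onset /rw/ (4→5 rises), coda /∅/ ok → licit
Licit: /zje/, /ze/, /swa.pvi/, /rwe/ → 4.

4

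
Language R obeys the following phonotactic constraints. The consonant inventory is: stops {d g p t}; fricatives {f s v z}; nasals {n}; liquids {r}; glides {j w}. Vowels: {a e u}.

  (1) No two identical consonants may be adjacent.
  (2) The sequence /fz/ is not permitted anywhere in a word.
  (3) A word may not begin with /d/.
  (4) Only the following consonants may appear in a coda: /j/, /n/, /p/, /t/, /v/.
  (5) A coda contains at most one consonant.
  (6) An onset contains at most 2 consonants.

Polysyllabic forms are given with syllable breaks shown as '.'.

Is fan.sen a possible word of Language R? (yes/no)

fan.sen — σ1 onset /f/, coda /n/ ok; σ2 onset /s/, coda /n/ ok → well-formed

yes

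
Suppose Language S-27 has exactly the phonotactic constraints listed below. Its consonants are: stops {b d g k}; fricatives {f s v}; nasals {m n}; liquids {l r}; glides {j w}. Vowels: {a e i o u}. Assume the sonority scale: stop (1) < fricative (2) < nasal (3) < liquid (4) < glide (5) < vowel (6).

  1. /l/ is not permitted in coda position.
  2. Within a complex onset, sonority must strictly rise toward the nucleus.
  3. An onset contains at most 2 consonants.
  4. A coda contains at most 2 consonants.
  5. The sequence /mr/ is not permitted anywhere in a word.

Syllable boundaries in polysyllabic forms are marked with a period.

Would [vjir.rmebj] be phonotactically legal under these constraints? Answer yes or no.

[vjir.rmebj] — violates constraint 2: syllable 2 onset /rm/: /r/ (liquid, 4) → /m/ (nasal, 3) does not rise → phonotactically illegal

no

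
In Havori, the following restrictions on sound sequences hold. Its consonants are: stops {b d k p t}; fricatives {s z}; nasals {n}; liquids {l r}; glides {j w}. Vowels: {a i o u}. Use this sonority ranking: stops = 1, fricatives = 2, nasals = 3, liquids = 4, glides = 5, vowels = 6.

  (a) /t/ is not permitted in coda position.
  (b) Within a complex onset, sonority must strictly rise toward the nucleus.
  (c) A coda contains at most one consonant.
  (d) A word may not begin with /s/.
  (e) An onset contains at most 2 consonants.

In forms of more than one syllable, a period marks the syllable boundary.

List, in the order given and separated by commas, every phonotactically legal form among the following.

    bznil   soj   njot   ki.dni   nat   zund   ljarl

ki.dni

bznil — violates constraint (e): syllable 1 onset /bzn/ has 3 consonants (> 2) → phonotactically illegal
soj — violates constraint (d): word begins with /s/ → phonotactically illegal
njot — violates constraint (a): syllable 1 coda contains /t/ → phonotactically illegal
ki.dni — σ1 onset /k/, coda /∅/ ok; σ2 onset /dn/ (1→3 rises), coda /∅/ ok → phonotactically legal
nat — violates constraint (a): syllable 1 coda contains /t/ → phonotactically illegal
zund — violates constraint (c): syllable 1 coda /nd/ has 2 consonants (> 1) → phonotactically illegal
ljarl — violates constraint (c): syllable 1 coda /rl/ has 2 consonants (> 1) → phonotactically illegal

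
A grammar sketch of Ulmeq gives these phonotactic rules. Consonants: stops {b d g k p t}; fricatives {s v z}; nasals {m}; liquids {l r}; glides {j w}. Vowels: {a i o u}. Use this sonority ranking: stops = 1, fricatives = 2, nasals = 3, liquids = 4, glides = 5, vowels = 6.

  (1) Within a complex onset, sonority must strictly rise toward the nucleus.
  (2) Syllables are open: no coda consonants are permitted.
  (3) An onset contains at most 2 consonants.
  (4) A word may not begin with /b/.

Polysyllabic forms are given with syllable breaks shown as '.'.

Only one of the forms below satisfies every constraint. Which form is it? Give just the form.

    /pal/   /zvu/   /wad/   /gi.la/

/pal/ — violates constraint 2: syllable 1 coda /l/ has 1 consonant (> 0) → illicit
/zvu/ — violates constraint 1: syllable 1 onset /zv/: /z/ (fricative, 2) → /v/ (fricative, 2) does not rise → illicit
/wad/ — violates constraint 2: syllable 1 coda /d/ has 1 consonant (> 0) → illicit
/gi.la/ — σ1 onset /g/, coda /∅/ ok; σ2 onset /l/, coda /∅/ ok → licit

/gi.la/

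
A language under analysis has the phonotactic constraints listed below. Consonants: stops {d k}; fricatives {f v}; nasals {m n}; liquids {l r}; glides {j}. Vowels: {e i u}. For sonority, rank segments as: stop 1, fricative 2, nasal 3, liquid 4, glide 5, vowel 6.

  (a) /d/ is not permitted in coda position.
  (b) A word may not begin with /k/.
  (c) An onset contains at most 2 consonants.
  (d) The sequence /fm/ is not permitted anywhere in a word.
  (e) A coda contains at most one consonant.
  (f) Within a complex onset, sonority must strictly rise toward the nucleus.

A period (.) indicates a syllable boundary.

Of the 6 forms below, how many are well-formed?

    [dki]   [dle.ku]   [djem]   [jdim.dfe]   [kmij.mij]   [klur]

2

[dki] — violates constraint (f): syllable 1 onset /dk/: /d/ (stop, 1) → /k/ (stop, 1) does not rise → ill-formed
[dle.ku] — σ1 onset /dl/ (1→4 rises), coda /∅/ ok; σ2 onset /k/, coda /∅/ ok → well-formed
[djem] — σ1 onset /dj/ (1→5 rises), coda /m/ ok → well-formed
[jdim.dfe] — violates constraint (f): syllable 1 onset /jd/: /j/ (glide, 5) → /d/ (stop, 1) does not rise → ill-formed
[kmij.mij] — violates constraint (b): word begins with /k/ → ill-formed
[klur] — violates constraint (b): word begins with /k/ → ill-formed
Well-formed: [dle.ku], [djem] → 2.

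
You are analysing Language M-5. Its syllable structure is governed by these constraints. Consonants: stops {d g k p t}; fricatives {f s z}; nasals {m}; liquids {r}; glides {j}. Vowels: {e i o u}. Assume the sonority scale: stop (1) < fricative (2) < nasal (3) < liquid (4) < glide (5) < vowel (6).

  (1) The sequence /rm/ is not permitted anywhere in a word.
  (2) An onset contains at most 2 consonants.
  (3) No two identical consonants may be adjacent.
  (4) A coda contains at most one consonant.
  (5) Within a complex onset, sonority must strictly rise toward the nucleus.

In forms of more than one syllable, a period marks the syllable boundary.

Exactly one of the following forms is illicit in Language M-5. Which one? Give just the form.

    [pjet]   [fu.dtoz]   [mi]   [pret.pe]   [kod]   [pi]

[pjet] — σ1 onset /pj/ (1→5 rises), coda /t/ ok → licit
[fu.dtoz] — violates constraint 5: syllable 2 onset /dt/: /d/ (stop, 1) → /t/ (stop, 1) does not rise → illicit
[mi] — σ1 onset /m/, coda /∅/ ok → licit
[pret.pe] — σ1 onset /pr/ (1→4 rises), coda /t/ ok; σ2 onset /p/, coda /∅/ ok → licit
[kod] — σ1 onset /k/, coda /d/ ok → licit
[pi] — σ1 onset /p/, coda /∅/ ok → licit

[fu.dtoz]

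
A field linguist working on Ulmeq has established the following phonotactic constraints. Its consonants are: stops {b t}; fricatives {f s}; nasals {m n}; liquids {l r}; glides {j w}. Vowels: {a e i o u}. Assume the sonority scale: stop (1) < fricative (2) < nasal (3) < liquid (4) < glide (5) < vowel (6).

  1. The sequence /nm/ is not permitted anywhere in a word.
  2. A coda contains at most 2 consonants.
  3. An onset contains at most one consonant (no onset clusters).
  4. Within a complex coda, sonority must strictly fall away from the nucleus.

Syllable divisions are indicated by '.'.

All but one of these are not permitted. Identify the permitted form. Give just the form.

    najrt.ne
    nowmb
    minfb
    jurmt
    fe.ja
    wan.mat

najrt.ne — violates constraint 2: syllable 1 coda /jrt/ has 3 consonants (> 2) → not permitted
nowmb — violates constraint 2: syllable 1 coda /wmb/ has 3 consonants (> 2) → not permitted
minfb — violates constraint 2: syllable 1 coda /nfb/ has 3 consonants (> 2) → not permitted
jurmt — violates constraint 2: syllable 1 coda /rmt/ has 3 consonants (> 2) → not permitted
fe.ja — σ1 onset /f/, coda /∅/ ok; σ2 onset /j/, coda /∅/ ok → permitted
wan.mat — violates constraint 1: contains banned sequence /nm/ → not permitted

fe.ja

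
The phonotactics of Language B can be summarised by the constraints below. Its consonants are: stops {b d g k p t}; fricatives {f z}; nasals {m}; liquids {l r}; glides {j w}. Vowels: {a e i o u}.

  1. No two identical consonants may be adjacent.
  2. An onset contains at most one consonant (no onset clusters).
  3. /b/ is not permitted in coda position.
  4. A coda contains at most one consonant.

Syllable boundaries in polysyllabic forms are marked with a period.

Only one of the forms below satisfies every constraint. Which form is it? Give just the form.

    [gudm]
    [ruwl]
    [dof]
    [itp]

[dof]

[gudm] — violates constraint 4: syllable 1 coda /dm/ has 2 consonants (> 1) → phonotactically illegal
[ruwl] — violates constraint 4: syllable 1 coda /wl/ has 2 consonants (> 1) → phonotactically illegal
[dof] — σ1 onset /d/, coda /f/ ok → phonotactically legal
[itp] — violates constraint 4: syllable 1 coda /tp/ has 2 consonants (> 1) → phonotactically illegal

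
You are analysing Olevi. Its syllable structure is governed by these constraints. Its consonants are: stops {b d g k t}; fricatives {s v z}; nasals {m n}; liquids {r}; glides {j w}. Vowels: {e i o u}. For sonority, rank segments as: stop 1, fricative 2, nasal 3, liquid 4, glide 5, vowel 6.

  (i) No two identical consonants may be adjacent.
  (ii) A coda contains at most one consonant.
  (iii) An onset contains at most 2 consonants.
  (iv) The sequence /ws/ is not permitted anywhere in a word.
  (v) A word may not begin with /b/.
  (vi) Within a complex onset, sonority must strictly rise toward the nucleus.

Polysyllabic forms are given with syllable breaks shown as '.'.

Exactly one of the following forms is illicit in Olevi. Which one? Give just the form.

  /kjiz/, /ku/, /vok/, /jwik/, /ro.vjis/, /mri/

/kjiz/ — σ1 onset /kj/ (1→5 rises), coda /z/ ok → licit
/ku/ — σ1 onset /k/, coda /∅/ ok → licit
/vok/ — σ1 onset /v/, coda /k/ ok → licit
/jwik/ — violates constraint (vi): syllable 1 onset /jw/: /j/ (glide, 5) → /w/ (glide, 5) does not rise → illicit
/ro.vjis/ — σ1 onset /r/, coda /∅/ ok; σ2 onset /vj/ (2→5 rises), coda /s/ ok → licit
/mri/ — σ1 onset /mr/ (3→4 rises), coda /∅/ ok → licit

/jwik/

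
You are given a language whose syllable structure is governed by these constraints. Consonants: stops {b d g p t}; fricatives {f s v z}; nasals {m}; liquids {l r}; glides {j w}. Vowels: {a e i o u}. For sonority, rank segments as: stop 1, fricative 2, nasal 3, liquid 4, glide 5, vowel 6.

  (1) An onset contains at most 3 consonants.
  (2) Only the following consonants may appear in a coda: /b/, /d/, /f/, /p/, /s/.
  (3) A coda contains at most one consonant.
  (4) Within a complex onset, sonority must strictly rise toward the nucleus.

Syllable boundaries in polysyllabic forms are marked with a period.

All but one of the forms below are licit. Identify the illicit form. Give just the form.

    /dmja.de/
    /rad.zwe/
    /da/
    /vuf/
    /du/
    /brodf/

/brodf/

/dmja.de/ — σ1 onset /dmj/ (1→3→5 rises), coda /∅/ ok; σ2 onset /d/, coda /∅/ ok → licit
/rad.zwe/ — σ1 onset /r/, coda /d/ ok; σ2 onset /zw/ (2→5 rises), coda /∅/ ok → licit
/da/ — σ1 onset /d/, coda /∅/ ok → licit
/vuf/ — σ1 onset /v/, coda /f/ ok → licit
/du/ — σ1 onset /d/, coda /∅/ ok → licit
/brodf/ — violates constraint 3: syllable 1 coda /df/ has 2 consonants (> 1) → illicit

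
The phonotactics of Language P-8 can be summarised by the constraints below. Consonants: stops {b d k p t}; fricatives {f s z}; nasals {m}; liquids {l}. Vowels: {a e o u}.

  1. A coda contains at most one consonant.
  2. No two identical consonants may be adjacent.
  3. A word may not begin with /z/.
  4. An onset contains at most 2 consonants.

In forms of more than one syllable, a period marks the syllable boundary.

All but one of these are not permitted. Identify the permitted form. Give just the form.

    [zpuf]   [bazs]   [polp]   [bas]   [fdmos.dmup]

[bas]

[zpuf] — violates constraint 3: word begins with /z/ → not permitted
[bazs] — violates constraint 1: syllable 1 coda /zs/ has 2 consonants (> 1) → not permitted
[polp] — violates constraint 1: syllable 1 coda /lp/ has 2 consonants (> 1) → not permitted
[bas] — σ1 onset /b/, coda /s/ ok → permitted
[fdmos.dmup] — violates constraint 4: syllable 1 onset /fdm/ has 3 consonants (> 2) → not permitted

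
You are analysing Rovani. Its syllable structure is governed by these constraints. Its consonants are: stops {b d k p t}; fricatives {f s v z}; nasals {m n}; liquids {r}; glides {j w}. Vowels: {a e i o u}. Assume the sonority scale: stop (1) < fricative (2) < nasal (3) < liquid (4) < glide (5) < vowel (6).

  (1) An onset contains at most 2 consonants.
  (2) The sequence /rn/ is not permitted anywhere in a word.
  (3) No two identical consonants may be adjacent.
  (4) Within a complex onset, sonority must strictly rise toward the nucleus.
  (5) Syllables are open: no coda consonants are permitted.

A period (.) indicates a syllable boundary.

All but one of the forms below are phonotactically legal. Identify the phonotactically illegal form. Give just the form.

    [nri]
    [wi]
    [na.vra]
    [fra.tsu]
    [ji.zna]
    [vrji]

[vrji]

[nri] — σ1 onset /nr/ (3→4 rises), coda /∅/ ok → phonotactically legal
[wi] — σ1 onset /w/, coda /∅/ ok → phonotactically legal
[na.vra] — σ1 onset /n/, coda /∅/ ok; σ2 onset /vr/ (2→4 rises), coda /∅/ ok → phonotactically legal
[fra.tsu] — σ1 onset /fr/ (2→4 rises), coda /∅/ ok; σ2 onset /ts/ (1→2 rises), coda /∅/ ok → phonotactically legal
[ji.zna] — σ1 onset /j/, coda /∅/ ok; σ2 onset /zn/ (2→3 rises), coda /∅/ ok → phonotactically legal
[vrji] — violates constraint 1: syllable 1 onset /vrj/ has 3 consonants (> 2) → phonotactically illegal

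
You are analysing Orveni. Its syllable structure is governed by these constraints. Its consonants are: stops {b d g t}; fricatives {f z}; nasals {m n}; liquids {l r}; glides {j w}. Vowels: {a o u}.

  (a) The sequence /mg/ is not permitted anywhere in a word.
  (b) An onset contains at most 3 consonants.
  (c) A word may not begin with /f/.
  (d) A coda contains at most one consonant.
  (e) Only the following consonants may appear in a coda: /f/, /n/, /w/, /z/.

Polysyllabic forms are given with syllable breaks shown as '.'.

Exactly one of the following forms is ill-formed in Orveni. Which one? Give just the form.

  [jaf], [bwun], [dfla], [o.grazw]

[jaf] — σ1 onset /j/, coda /f/ ok → well-formed
[bwun] — σ1 onset /bw/ (2C), coda /n/ ok → well-formed
[dfla] — σ1 onset /dfl/ (3C), coda /∅/ ok → well-formed
[o.grazw] — violates constraint (d): syllable 2 coda /zw/ has 2 consonants (> 1) → ill-formed

[o.grazw]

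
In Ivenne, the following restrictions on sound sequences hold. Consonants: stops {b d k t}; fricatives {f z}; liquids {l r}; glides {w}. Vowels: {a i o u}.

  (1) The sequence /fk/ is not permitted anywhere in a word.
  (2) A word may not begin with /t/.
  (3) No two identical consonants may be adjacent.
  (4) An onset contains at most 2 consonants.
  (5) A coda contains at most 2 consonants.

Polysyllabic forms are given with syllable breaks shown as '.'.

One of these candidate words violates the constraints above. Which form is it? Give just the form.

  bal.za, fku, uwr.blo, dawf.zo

bal.za — σ1 onset /b/, coda /l/ ok; σ2 onset /z/, coda /∅/ ok → licit
fku — violates constraint 1: contains banned sequence /fk/ → illicit
uwr.blo — σ1 onset /∅/, coda /wr/ (2C) ok; σ2 onset /bl/ (2C), coda /∅/ ok → licit
dawf.zo — σ1 onset /d/, coda /wf/ (2C) ok; σ2 onset /z/, coda /∅/ ok → licit

fku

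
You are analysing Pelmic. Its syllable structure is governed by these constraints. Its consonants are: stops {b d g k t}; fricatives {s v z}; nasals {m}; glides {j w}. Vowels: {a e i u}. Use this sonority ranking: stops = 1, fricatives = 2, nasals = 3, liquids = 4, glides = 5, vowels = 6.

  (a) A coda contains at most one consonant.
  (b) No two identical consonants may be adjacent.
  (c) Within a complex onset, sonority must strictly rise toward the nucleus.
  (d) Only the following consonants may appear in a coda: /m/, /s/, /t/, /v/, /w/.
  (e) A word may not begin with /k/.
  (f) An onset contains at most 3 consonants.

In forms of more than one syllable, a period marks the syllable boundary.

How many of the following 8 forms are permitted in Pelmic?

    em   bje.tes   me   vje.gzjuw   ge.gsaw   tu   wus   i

em — σ1 onset /∅/, coda /m/ ok → permitted
bje.tes — σ1 onset /bj/ (1→5 rises), coda /∅/ ok; σ2 onset /t/, coda /s/ ok → permitted
me — σ1 onset /m/, coda /∅/ ok → permitted
vje.gzjuw — σ1 onset /vj/ (2→5 rises), coda /∅/ ok; σ2 onset /gzj/ (1→2→5 rises), coda /w/ ok → permitted
ge.gsaw — σ1 onset /g/, coda /∅/ ok; σ2 onset /gs/ (1→2 rises), coda /w/ ok → permitted
tu — σ1 onset /t/, coda /∅/ ok → permitted
wus — σ1 onset /w/, coda /s/ ok → permitted
i — σ1 onset /∅/, coda /∅/ ok → permitted
Permitted: em, bje.tes, me, vje.gzjuw, ge.gsaw, tu, wus, i → 8.

8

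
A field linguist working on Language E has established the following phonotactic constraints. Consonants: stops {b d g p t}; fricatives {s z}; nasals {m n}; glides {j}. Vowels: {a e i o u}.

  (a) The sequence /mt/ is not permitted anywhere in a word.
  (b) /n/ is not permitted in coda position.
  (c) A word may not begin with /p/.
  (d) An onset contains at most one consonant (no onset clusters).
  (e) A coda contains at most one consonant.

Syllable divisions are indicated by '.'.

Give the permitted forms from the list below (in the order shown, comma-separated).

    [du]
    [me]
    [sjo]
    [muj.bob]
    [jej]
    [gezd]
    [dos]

[du] — σ1 onset /d/, coda /∅/ ok → permitted
[me] — σ1 onset /m/, coda /∅/ ok → permitted
[sjo] — violates constraint (d): syllable 1 onset /sj/ has 2 consonants (> 1) → not permitted
[muj.bob] — σ1 onset /m/, coda /j/ ok; σ2 onset /b/, coda /b/ ok → permitted
[jej] — σ1 onset /j/, coda /j/ ok → permitted
[gezd] — violates constraint (e): syllable 1 coda /zd/ has 2 consonants (> 1) → not permitted
[dos] — σ1 onset /d/, coda /s/ ok → permitted

[du], [me], [muj.bob], [jej], [dos]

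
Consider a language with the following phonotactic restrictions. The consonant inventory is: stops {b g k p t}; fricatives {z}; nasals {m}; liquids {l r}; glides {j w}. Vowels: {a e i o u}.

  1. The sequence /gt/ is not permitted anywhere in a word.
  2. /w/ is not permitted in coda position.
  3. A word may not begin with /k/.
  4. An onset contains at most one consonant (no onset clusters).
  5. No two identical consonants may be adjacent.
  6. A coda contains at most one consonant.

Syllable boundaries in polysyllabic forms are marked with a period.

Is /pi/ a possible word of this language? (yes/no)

/pi/ — σ1 onset /p/, coda /∅/ ok → permitted

yes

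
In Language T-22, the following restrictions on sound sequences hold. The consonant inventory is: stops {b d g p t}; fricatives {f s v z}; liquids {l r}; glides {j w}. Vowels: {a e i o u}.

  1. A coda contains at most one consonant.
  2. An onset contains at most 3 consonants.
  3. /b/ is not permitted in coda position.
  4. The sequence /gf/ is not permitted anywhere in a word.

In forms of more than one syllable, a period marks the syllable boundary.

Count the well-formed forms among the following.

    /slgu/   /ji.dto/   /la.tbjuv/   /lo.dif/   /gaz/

/slgu/ — σ1 onset /slg/ (3C), coda /∅/ ok → well-formed
/ji.dto/ — σ1 onset /j/, coda /∅/ ok; σ2 onset /dt/ (2C), coda /∅/ ok → well-formed
/la.tbjuv/ — σ1 onset /l/, coda /∅/ ok; σ2 onset /tbj/ (3C), coda /v/ ok → well-formed
/lo.dif/ — σ1 onset /l/, coda /∅/ ok; σ2 onset /d/, coda /f/ ok → well-formed
/gaz/ — σ1 onset /g/, coda /z/ ok → well-formed
Well-formed: /slgu/, /ji.dto/, /la.tbjuv/, /lo.dif/, /gaz/ → 5.

5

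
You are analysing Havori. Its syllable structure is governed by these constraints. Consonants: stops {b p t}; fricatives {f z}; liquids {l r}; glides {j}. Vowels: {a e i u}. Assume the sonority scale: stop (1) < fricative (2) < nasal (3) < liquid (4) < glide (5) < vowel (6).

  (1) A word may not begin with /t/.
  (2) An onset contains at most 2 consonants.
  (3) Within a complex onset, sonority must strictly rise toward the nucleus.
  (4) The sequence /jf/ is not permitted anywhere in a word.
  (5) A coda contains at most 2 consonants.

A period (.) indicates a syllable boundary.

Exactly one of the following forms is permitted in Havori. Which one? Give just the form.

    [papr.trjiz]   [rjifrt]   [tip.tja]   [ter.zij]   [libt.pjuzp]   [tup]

[libt.pjuzp]

[papr.trjiz] — violates constraint 2: syllable 2 onset /trj/ has 3 consonants (> 2) → not permitted
[rjifrt] — violates constraint 5: syllable 1 coda /frt/ has 3 consonants (> 2) → not permitted
[tip.tja] — violates constraint 1: word begins with /t/ → not permitted
[ter.zij] — violates constraint 1: word begins with /t/ → not permitted
[libt.pjuzp] — σ1 onset /l/, coda /bt/ (2C) ok; σ2 onset /pj/ (1→5 rises), coda /zp/ (2C) ok → permitted
[tup] — violates constraint 1: word begins with /t/ → not permitted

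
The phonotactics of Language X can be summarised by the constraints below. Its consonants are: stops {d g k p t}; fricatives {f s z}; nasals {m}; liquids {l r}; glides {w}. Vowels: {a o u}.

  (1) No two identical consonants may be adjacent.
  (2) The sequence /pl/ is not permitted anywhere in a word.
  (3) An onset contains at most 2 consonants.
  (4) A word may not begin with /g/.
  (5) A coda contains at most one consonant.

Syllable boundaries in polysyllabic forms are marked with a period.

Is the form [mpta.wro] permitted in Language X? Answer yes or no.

[mpta.wro] — violates constraint 3: syllable 1 onset /mpt/ has 3 consonants (> 2) → not permitted

no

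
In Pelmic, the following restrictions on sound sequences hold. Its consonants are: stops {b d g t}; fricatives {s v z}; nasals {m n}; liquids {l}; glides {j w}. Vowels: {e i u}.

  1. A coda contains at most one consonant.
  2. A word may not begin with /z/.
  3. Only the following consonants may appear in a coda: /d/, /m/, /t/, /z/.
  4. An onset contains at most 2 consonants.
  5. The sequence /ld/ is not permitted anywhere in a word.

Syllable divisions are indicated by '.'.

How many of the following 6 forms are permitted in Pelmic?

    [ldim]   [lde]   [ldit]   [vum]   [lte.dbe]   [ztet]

2

[ldim] — violates constraint 5: contains banned sequence /ld/ → not permitted
[lde] — violates constraint 5: contains banned sequence /ld/ → not permitted
[ldit] — violates constraint 5: contains banned sequence /ld/ → not permitted
[vum] — σ1 onset /v/, coda /m/ ok → permitted
[lte.dbe] — σ1 onset /lt/ (2C), coda /∅/ ok; σ2 onset /db/ (2C), coda /∅/ ok → permitted
[ztet] — violates constraint 2: word begins with /z/ → not permitted
Permitted: [vum], [lte.dbe] → 2.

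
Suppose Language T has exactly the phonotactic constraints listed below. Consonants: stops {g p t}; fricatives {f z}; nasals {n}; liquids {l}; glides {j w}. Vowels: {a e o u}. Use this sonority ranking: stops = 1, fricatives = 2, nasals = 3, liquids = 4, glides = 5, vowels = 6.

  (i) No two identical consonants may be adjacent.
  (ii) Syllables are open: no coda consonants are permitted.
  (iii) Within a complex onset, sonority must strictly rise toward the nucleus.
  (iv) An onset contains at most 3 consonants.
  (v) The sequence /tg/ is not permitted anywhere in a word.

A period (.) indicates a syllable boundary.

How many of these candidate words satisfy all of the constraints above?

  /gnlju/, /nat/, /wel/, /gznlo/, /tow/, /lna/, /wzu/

/gnlju/ — violates constraint (iv): syllable 1 onset /gnlj/ has 4 consonants (> 3) → phonotactically illegal
/nat/ — violates constraint (ii): syllable 1 coda /t/ has 1 consonant (> 0) → phonotactically illegal
/wel/ — violates constraint (ii): syllable 1 coda /l/ has 1 consonant (> 0) → phonotactically illegal
/gznlo/ — violates constraint (iv): syllable 1 onset /gznl/ has 4 consonants (> 3) → phonotactically illegal
/tow/ — violates constraint (ii): syllable 1 coda /w/ has 1 consonant (> 0) → phonotactically illegal
/lna/ — violates constraint (iii): syllable 1 onset /ln/: /l/ (liquid, 4) → /n/ (nasal, 3) does not rise → phonotactically illegal
/wzu/ — violates constraint (iii): syllable 1 onset /wz/: /w/ (glide, 5) → /z/ (fricative, 2) does not rise → phonotactically illegal
No form is phonotactically legal → 0.

0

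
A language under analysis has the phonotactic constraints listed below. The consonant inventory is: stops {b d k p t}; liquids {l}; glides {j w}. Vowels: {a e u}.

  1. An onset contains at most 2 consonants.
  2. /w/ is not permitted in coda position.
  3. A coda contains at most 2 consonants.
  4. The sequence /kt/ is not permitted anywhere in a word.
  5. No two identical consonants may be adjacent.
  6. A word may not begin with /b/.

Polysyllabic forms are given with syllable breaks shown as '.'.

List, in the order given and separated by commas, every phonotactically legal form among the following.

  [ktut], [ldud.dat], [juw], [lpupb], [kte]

[ktut] — violates constraint 4: contains banned sequence /kt/ → phonotactically illegal
[ldud.dat] — violates constraint 5: adjacent identical consonants /dd/ → phonotactically illegal
[juw] — violates constraint 2: syllable 1 coda contains /w/ → phonotactically illegal
[lpupb] — σ1 onset /lp/ (2C), coda /pb/ (2C) ok → phonotactically legal
[kte] — violates constraint 4: contains banned sequence /kt/ → phonotactically illegal

[lpupb]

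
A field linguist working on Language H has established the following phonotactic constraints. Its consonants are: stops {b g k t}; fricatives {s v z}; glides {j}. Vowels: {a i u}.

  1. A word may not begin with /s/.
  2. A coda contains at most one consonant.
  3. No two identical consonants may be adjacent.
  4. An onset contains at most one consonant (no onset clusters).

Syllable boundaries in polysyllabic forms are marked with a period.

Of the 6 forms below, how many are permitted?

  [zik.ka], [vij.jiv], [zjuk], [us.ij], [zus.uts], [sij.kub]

[zik.ka] — violates constraint 3: adjacent identical consonants /kk/ → not permitted
[vij.jiv] — violates constraint 3: adjacent identical consonants /jj/ → not permitted
[zjuk] — violates constraint 4: syllable 1 onset /zj/ has 2 consonants (> 1) → not permitted
[us.ij] — σ1 onset /∅/, coda /s/ ok; σ2 onset /∅/, coda /j/ ok → permitted
[zus.uts] — violates constraint 2: syllable 2 coda /ts/ has 2 consonants (> 1) → not permitted
[sij.kub] — violates constraint 1: word begins with /s/ → not permitted
Permitted: [us.ij] → 1.

1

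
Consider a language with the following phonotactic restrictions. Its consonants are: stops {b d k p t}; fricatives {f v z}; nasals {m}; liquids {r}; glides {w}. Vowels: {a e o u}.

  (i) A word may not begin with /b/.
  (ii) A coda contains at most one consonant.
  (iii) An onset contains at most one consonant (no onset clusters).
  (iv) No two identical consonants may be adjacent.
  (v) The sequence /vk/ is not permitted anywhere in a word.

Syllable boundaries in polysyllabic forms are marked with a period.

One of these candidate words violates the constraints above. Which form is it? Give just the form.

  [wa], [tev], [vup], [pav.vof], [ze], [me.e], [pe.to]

[pav.vof]

[wa] — σ1 onset /w/, coda /∅/ ok → permitted
[tev] — σ1 onset /t/, coda /v/ ok → permitted
[vup] — σ1 onset /v/, coda /p/ ok → permitted
[pav.vof] — violates constraint (iv): adjacent identical consonants /vv/ → not permitted
[ze] — σ1 onset /z/, coda /∅/ ok → permitted
[me.e] — σ1 onset /m/, coda /∅/ ok; σ2 onset /∅/, coda /∅/ ok → permitted
[pe.to] — σ1 onset /p/, coda /∅/ ok; σ2 onset /t/, coda /∅/ ok → permitted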